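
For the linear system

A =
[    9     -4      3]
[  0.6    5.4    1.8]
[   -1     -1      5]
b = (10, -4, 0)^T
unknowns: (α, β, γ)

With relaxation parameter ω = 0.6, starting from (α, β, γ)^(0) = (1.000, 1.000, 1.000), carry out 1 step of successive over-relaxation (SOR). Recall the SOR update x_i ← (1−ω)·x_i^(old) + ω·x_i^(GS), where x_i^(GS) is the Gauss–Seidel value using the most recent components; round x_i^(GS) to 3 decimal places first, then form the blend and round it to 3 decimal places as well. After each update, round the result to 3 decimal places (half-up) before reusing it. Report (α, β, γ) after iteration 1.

Iteration 1:
  α: GS value = (10 - (-4)·1.000 - (3)·1.000) / (9) = 1.222;  α ← (1−ω)·1.000 + ω·1.222 = 1.133
  β: GS value = (-4 - (0.6)·1.133 - (1.8)·1.000) / (5.4) = -1.200;  β ← (1−ω)·1.000 + ω·-1.200 = -0.320
  γ: GS value = (0 - (-1)·1.133 - (-1)·-0.320) / (5) = 0.163;  γ ← (1−ω)·1.000 + ω·0.163 = 0.498

(1.133, -0.320, 0.498)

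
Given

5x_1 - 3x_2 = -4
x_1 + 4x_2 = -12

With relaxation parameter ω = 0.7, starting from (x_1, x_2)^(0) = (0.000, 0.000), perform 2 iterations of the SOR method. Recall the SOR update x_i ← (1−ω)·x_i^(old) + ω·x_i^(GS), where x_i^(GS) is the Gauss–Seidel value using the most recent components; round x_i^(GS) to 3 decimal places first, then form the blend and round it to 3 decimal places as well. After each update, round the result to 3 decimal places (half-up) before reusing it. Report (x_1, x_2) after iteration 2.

Iteration 1:
  x_1: GS value = (-4 - (-3)·0.000) / (5) = -0.800;  x_1 ← (1−ω)·0.000 + ω·-0.800 = -0.560
  x_2: GS value = (-12 - (1)·-0.560) / (4) = -2.860;  x_2 ← (1−ω)·0.000 + ω·-2.860 = -2.002
Iteration 2:
  x_1: GS value = (-4 - (-3)·-2.002) / (5) = -2.001;  x_1 ← (1−ω)·-0.560 + ω·-2.001 = -1.569
  x_2: GS value = (-12 - (1)·-1.569) / (4) = -2.608;  x_2 ← (1−ω)·-2.002 + ω·-2.608 = -2.426

(-1.569, -2.426)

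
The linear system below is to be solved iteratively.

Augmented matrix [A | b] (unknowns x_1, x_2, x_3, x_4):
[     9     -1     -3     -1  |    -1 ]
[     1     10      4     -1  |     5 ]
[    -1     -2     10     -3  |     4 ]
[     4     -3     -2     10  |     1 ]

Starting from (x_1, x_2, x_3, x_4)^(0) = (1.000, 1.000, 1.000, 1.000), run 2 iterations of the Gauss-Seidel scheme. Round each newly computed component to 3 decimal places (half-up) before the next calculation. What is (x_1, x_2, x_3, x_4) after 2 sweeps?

(0.179, 0.184, 0.492, 0.182)

Iteration 1:
  x_1 = (-1 - (-1)·1.000 - (-3)·1.000 - (-1)·1.000) / (9) = 0.444
  x_2 = (5 - (1)·0.444 - (4)·1.000 - (-1)·1.000) / (10) = 0.156
  x_3 = (4 - (-1)·0.444 - (-2)·0.156 - (-3)·1.000) / (10) = 0.776
  x_4 = (1 - (4)·0.444 - (-3)·0.156 - (-2)·0.776) / (10) = 0.124
Iteration 2:
  x_1 = (-1 - (-1)·0.156 - (-3)·0.776 - (-1)·0.124) / (9) = 0.179
  x_2 = (5 - (1)·0.179 - (4)·0.776 - (-1)·0.124) / (10) = 0.184
  x_3 = (4 - (-1)·0.179 - (-2)·0.184 - (-3)·0.124) / (10) = 0.492
  x_4 = (1 - (4)·0.179 - (-3)·0.184 - (-2)·0.492) / (10) = 0.182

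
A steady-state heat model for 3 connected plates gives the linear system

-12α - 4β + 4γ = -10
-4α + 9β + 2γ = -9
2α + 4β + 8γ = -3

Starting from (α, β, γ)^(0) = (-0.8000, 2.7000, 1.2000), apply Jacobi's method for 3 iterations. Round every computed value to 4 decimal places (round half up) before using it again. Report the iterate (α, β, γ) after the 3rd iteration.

Iteration 1:
  α = (-10 - (-4)·2.7000 - (4)·1.2000) / (-12) = 0.3333
  β = (-9 - (-4)·-0.8000 - (2)·1.2000) / (9) = -1.6222
  γ = (-3 - (2)·-0.8000 - (4)·2.7000) / (8) = -1.5250
Iteration 2:
  α = (-10 - (-4)·-1.6222 - (4)·-1.5250) / (-12) = 0.8657
  β = (-9 - (-4)·0.3333 - (2)·-1.5250) / (9) = -0.5130
  γ = (-3 - (2)·0.3333 - (4)·-1.6222) / (8) = 0.3528
Iteration 3:
  α = (-10 - (-4)·-0.5130 - (4)·0.3528) / (-12) = 1.1219
  β = (-9 - (-4)·0.8657 - (2)·0.3528) / (9) = -0.6936
  γ = (-3 - (2)·0.8657 - (4)·-0.5130) / (8) = -0.3349

(1.1219, -0.6936, -0.3349)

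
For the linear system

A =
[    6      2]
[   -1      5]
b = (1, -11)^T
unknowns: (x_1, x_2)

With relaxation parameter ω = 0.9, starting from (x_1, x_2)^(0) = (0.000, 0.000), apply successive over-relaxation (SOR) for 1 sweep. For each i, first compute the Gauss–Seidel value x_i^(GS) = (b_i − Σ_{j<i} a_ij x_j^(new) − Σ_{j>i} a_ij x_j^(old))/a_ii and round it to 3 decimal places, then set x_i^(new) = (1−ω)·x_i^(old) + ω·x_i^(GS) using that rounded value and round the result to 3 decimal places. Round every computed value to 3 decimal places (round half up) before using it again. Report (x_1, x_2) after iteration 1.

(0.150, -1.953)

Iteration 1:
  x_1: GS value = (1 - (2)·0.000) / (6) = 0.167;  x_1 ← (1−ω)·0.000 + ω·0.167 = 0.150
  x_2: GS value = (-11 - (-1)·0.150) / (5) = -2.170;  x_2 ← (1−ω)·0.000 + ω·-2.170 = -1.953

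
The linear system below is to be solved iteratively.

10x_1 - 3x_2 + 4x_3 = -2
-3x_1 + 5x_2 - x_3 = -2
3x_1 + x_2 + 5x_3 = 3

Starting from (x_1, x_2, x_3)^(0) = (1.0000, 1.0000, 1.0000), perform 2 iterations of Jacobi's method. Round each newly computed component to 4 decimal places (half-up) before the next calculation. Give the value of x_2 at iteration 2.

-0.6200

Iteration 1:
  x_1 = (-2 - (-3)·1.0000 - (4)·1.0000) / (10) = -0.3000
  x_2 = (-2 - (-3)·1.0000 - (-1)·1.0000) / (5) = 0.4000
  x_3 = (3 - (3)·1.0000 - (1)·1.0000) / (5) = -0.2000
Iteration 2:
  x_1 = (-2 - (-3)·0.4000 - (4)·-0.2000) / (10) = 0.0000
  x_2 = (-2 - (-3)·-0.3000 - (-1)·-0.2000) / (5) = -0.6200
  x_3 = (3 - (3)·-0.3000 - (1)·0.4000) / (5) = 0.7000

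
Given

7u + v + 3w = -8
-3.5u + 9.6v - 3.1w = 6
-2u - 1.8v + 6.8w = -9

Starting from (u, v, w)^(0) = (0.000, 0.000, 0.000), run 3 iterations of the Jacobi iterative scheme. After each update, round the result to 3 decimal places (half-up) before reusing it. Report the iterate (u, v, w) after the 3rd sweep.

(-0.471, -0.100, -1.577)

Iteration 1:
  u = (-8 - (1)·0.000 - (3)·0.000) / (7) = -1.143
  v = (6 - (-3.5)·0.000 - (-3.1)·0.000) / (9.6) = 0.625
  w = (-9 - (-2)·0.000 - (-1.8)·0.000) / (6.8) = -1.324
Iteration 2:
  u = (-8 - (1)·0.625 - (3)·-1.324) / (7) = -0.665
  v = (6 - (-3.5)·-1.143 - (-3.1)·-1.324) / (9.6) = -0.219
  w = (-9 - (-2)·-1.143 - (-1.8)·0.625) / (6.8) = -1.494
Iteration 3:
  u = (-8 - (1)·-0.219 - (3)·-1.494) / (7) = -0.471
  v = (6 - (-3.5)·-0.665 - (-3.1)·-1.494) / (9.6) = -0.100
  w = (-9 - (-2)·-0.665 - (-1.8)·-0.219) / (6.8) = -1.577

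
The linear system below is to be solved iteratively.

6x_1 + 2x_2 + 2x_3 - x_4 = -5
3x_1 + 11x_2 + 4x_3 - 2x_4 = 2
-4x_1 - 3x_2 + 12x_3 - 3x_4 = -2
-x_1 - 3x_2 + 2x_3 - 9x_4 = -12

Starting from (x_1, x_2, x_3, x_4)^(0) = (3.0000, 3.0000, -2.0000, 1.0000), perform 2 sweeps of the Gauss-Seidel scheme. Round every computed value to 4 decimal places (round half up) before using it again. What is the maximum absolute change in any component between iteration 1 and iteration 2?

0.7176

Iteration 1:
  x_1 = (-5 - (2)·3.0000 - (2)·-2.0000 - (-1)·1.0000) / (6) = -1.0000
  x_2 = (2 - (3)·-1.0000 - (4)·-2.0000 - (-2)·1.0000) / (11) = 1.3636
  x_3 = (-2 - (-4)·-1.0000 - (-3)·1.3636 - (-3)·1.0000) / (12) = 0.0909
  x_4 = (-12 - (-1)·-1.0000 - (-3)·1.3636 - (2)·0.0909) / (-9) = 1.0101
Iteration 2:
  x_1 = (-5 - (2)·1.3636 - (2)·0.0909 - (-1)·1.0101) / (6) = -1.1498
  x_2 = (2 - (3)·-1.1498 - (4)·0.0909 - (-2)·1.0101) / (11) = 0.6460
  x_3 = (-2 - (-4)·-1.1498 - (-3)·0.6460 - (-3)·1.0101) / (12) = -0.1359
  x_4 = (-12 - (-1)·-1.1498 - (-3)·0.6460 - (2)·-0.1359) / (-9) = 1.2156
Change: (-0.1498, -0.7176, -0.2268, 0.2055) → max |·| = 0.7176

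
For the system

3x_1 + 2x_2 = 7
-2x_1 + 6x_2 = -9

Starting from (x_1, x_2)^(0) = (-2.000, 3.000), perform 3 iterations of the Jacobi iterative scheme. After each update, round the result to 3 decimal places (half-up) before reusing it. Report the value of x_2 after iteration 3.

-0.241

Iteration 1:
  x_1 = (7 - (2)·3.000) / (3) = 0.333
  x_2 = (-9 - (-2)·-2.000) / (6) = -2.167
Iteration 2:
  x_1 = (7 - (2)·-2.167) / (3) = 3.778
  x_2 = (-9 - (-2)·0.333) / (6) = -1.389
Iteration 3:
  x_1 = (7 - (2)·-1.389) / (3) = 3.259
  x_2 = (-9 - (-2)·3.778) / (6) = -0.241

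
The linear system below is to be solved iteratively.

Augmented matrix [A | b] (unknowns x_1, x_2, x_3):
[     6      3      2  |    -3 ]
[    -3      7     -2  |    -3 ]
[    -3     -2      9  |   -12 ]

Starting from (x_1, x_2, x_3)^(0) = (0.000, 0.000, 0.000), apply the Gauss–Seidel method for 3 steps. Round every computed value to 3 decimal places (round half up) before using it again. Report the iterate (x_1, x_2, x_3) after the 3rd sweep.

Iteration 1:
  x_1 = (-3 - (3)·0.000 - (2)·0.000) / (6) = -0.500
  x_2 = (-3 - (-3)·-0.500 - (-2)·0.000) / (7) = -0.643
  x_3 = (-12 - (-3)·-0.500 - (-2)·-0.643) / (9) = -1.643
Iteration 2:
  x_1 = (-3 - (3)·-0.643 - (2)·-1.643) / (6) = 0.369
  x_2 = (-3 - (-3)·0.369 - (-2)·-1.643) / (7) = -0.740
  x_3 = (-12 - (-3)·0.369 - (-2)·-0.740) / (9) = -1.375
Iteration 3:
  x_1 = (-3 - (3)·-0.740 - (2)·-1.375) / (6) = 0.328
  x_2 = (-3 - (-3)·0.328 - (-2)·-1.375) / (7) = -0.681
  x_3 = (-12 - (-3)·0.328 - (-2)·-0.681) / (9) = -1.375

(0.328, -0.681, -1.375)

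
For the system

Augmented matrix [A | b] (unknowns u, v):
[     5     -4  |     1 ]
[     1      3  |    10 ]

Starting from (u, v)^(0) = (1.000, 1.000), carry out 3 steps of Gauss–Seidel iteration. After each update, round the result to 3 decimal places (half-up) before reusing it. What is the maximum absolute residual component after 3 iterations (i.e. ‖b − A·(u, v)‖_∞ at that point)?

Iteration 1:
  u = (1 - (-4)·1.000) / (5) = 1.000
  v = (10 - (1)·1.000) / (3) = 3.000
Iteration 2:
  u = (1 - (-4)·3.000) / (5) = 2.600
  v = (10 - (1)·2.600) / (3) = 2.467
Iteration 3:
  u = (1 - (-4)·2.467) / (5) = 2.174
  v = (10 - (1)·2.174) / (3) = 2.609
Residual b − A·x = (0.566, -0.001); ∞-norm = 0.566

0.566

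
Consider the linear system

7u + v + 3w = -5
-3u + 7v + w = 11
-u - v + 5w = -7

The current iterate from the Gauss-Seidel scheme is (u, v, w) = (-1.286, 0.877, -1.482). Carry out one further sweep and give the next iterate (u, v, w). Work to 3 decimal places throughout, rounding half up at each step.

One sweep:
  u = (-5 - (1)·0.877 - (3)·-1.482) / (7) = -0.204
  v = (11 - (-3)·-0.204 - (1)·-1.482) / (7) = 1.696
  w = (-7 - (-1)·-0.204 - (-1)·1.696) / (5) = -1.102

(-0.204, 1.696, -1.102)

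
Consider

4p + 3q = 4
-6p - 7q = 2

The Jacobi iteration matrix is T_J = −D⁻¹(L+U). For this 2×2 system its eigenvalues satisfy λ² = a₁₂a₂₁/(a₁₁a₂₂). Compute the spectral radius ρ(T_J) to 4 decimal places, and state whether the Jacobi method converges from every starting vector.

a₁₂a₂₁/(a₁₁a₂₂) = (3)·(-6) / ((4)·(-7)) = 0.642857
ρ = √|0.642857| = √0.642857 = 0.8018
ρ < 1, so Jacobi converges

0.8018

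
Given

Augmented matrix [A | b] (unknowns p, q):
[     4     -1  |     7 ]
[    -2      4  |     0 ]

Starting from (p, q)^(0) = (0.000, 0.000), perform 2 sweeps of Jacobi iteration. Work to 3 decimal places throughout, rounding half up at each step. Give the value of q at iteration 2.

0.875

Iteration 1:
  p = (7 - (-1)·0.000) / (4) = 1.750
  q = (0 - (-2)·0.000) / (4) = 0.000
Iteration 2:
  p = (7 - (-1)·0.000) / (4) = 1.750
  q = (0 - (-2)·1.750) / (4) = 0.875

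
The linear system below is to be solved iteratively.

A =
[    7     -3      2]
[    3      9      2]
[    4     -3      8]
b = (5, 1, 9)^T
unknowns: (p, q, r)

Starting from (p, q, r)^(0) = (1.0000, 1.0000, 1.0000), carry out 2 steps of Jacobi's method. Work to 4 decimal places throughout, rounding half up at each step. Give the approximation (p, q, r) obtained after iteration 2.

(0.2381, -0.3968, 0.5298)

Iteration 1:
  p = (5 - (-3)·1.0000 - (2)·1.0000) / (7) = 0.8571
  q = (1 - (3)·1.0000 - (2)·1.0000) / (9) = -0.4444
  r = (9 - (4)·1.0000 - (-3)·1.0000) / (8) = 1.0000
Iteration 2:
  p = (5 - (-3)·-0.4444 - (2)·1.0000) / (7) = 0.2381
  q = (1 - (3)·0.8571 - (2)·1.0000) / (9) = -0.3968
  r = (9 - (4)·0.8571 - (-3)·-0.4444) / (8) = 0.5298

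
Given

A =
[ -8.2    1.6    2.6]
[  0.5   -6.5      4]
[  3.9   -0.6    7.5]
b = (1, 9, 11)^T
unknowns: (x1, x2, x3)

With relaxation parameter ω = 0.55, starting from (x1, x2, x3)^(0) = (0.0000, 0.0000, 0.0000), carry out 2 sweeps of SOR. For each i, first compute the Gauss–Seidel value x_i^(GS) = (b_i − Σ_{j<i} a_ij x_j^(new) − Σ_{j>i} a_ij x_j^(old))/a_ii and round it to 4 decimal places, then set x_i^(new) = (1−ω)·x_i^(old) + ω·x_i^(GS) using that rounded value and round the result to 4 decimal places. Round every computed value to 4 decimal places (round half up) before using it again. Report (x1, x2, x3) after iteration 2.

(-0.0411, -0.8391, 1.1380)

Iteration 1:
  x1: GS value = (1 - (1.6)·0.0000 - (2.6)·0.0000) / (-8.2) = -0.1220;  x1 ← (1−ω)·0.0000 + ω·-0.1220 = -0.0671
  x2: GS value = (9 - (0.5)·-0.0671 - (4)·0.0000) / (-6.5) = -1.3898;  x2 ← (1−ω)·0.0000 + ω·-1.3898 = -0.7644
  x3: GS value = (11 - (3.9)·-0.0671 - (-0.6)·-0.7644) / (7.5) = 1.4404;  x3 ← (1−ω)·0.0000 + ω·1.4404 = 0.7922
Iteration 2:
  x1: GS value = (1 - (1.6)·-0.7644 - (2.6)·0.7922) / (-8.2) = -0.0199;  x1 ← (1−ω)·-0.0671 + ω·-0.0199 = -0.0411
  x2: GS value = (9 - (0.5)·-0.0411 - (4)·0.7922) / (-6.5) = -0.9003;  x2 ← (1−ω)·-0.7644 + ω·-0.9003 = -0.8391
  x3: GS value = (11 - (3.9)·-0.0411 - (-0.6)·-0.8391) / (7.5) = 1.4209;  x3 ← (1−ω)·0.7922 + ω·1.4209 = 1.1380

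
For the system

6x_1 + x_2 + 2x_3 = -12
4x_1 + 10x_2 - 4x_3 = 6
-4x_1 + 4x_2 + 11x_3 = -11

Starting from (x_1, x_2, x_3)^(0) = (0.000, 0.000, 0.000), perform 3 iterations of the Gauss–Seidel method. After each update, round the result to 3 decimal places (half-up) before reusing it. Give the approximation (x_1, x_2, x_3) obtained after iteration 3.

(-1.500, 0.540, -1.742)

Iteration 1:
  x_1 = (-12 - (1)·0.000 - (2)·0.000) / (6) = -2.000
  x_2 = (6 - (4)·-2.000 - (-4)·0.000) / (10) = 1.400
  x_3 = (-11 - (-4)·-2.000 - (4)·1.400) / (11) = -2.236
Iteration 2:
  x_1 = (-12 - (1)·1.400 - (2)·-2.236) / (6) = -1.488
  x_2 = (6 - (4)·-1.488 - (-4)·-2.236) / (10) = 0.301
  x_3 = (-11 - (-4)·-1.488 - (4)·0.301) / (11) = -1.651
Iteration 3:
  x_1 = (-12 - (1)·0.301 - (2)·-1.651) / (6) = -1.500
  x_2 = (6 - (4)·-1.500 - (-4)·-1.651) / (10) = 0.540
  x_3 = (-11 - (-4)·-1.500 - (4)·0.540) / (11) = -1.742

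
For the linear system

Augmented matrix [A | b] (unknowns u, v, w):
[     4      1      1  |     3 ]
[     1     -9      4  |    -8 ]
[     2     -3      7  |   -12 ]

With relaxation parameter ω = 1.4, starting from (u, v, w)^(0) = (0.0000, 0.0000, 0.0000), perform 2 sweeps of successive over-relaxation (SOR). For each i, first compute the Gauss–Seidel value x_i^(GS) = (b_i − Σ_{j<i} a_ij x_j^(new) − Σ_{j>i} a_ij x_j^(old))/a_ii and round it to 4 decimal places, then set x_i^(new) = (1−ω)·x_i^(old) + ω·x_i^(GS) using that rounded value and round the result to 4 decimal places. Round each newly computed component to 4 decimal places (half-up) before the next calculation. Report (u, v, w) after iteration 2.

(0.8287, -0.4188, -2.1926)

Iteration 1:
  u: GS value = (3 - (1)·0.0000 - (1)·0.0000) / (4) = 0.7500;  u ← (1−ω)·0.0000 + ω·0.7500 = 1.0500
  v: GS value = (-8 - (1)·1.0500 - (4)·0.0000) / (-9) = 1.0056;  v ← (1−ω)·0.0000 + ω·1.0056 = 1.4078
  w: GS value = (-12 - (2)·1.0500 - (-3)·1.4078) / (7) = -1.4109;  w ← (1−ω)·0.0000 + ω·-1.4109 = -1.9753
Iteration 2:
  u: GS value = (3 - (1)·1.4078 - (1)·-1.9753) / (4) = 0.8919;  u ← (1−ω)·1.0500 + ω·0.8919 = 0.8287
  v: GS value = (-8 - (1)·0.8287 - (4)·-1.9753) / (-9) = 0.1031;  v ← (1−ω)·1.4078 + ω·0.1031 = -0.4188
  w: GS value = (-12 - (2)·0.8287 - (-3)·-0.4188) / (7) = -2.1305;  w ← (1−ω)·-1.9753 + ω·-2.1305 = -2.1926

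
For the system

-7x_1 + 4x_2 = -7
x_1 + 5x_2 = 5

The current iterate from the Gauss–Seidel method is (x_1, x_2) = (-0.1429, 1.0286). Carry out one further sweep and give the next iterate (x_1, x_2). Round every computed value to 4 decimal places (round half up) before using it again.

(1.5878, 0.6824)

One sweep:
  x_1 = (-7 - (4)·1.0286) / (-7) = 1.5878
  x_2 = (5 - (1)·1.5878) / (5) = 0.6824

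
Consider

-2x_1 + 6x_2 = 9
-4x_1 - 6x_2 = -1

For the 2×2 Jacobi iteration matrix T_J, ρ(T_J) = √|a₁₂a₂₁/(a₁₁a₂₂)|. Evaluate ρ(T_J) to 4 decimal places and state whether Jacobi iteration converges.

1.4142

a₁₂a₂₁/(a₁₁a₂₂) = (6)·(-4) / ((-2)·(-6)) = -2.000000
ρ = √|-2.000000| = √2.000000 = 1.4142
ρ > 1, so Jacobi diverges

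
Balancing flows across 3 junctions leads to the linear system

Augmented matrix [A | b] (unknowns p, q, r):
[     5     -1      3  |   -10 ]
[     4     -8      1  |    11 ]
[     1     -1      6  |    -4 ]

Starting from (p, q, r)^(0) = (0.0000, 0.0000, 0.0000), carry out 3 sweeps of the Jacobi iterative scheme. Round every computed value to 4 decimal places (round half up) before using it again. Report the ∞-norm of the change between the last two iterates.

0.2792

Iteration 1:
  p = (-10 - (-1)·0.0000 - (3)·0.0000) / (5) = -2.0000
  q = (11 - (4)·0.0000 - (1)·0.0000) / (-8) = -1.3750
  r = (-4 - (1)·0.0000 - (-1)·0.0000) / (6) = -0.6667
Iteration 2:
  p = (-10 - (-1)·-1.3750 - (3)·-0.6667) / (5) = -1.8750
  q = (11 - (4)·-2.0000 - (1)·-0.6667) / (-8) = -2.4583
  r = (-4 - (1)·-2.0000 - (-1)·-1.3750) / (6) = -0.5625
Iteration 3:
  p = (-10 - (-1)·-2.4583 - (3)·-0.5625) / (5) = -2.1542
  q = (11 - (4)·-1.8750 - (1)·-0.5625) / (-8) = -2.3828
  r = (-4 - (1)·-1.8750 - (-1)·-2.4583) / (6) = -0.7639
Change: (-0.2792, 0.0755, -0.2014) → max |·| = 0.2792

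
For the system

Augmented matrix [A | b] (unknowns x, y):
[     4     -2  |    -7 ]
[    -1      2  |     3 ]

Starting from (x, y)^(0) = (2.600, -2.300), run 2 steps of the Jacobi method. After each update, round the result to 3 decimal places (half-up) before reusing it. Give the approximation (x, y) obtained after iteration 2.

Iteration 1:
  x = (-7 - (-2)·-2.300) / (4) = -2.900
  y = (3 - (-1)·2.600) / (2) = 2.800
Iteration 2:
  x = (-7 - (-2)·2.800) / (4) = -0.350
  y = (3 - (-1)·-2.900) / (2) = 0.050

(-0.350, 0.050)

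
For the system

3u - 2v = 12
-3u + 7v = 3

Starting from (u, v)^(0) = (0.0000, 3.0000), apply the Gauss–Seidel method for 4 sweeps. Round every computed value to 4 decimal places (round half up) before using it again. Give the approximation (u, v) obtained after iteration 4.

(6.0000, 3.0000)

Iteration 1:
  u = (12 - (-2)·3.0000) / (3) = 6.0000
  v = (3 - (-3)·6.0000) / (7) = 3.0000
Iteration 2:
  u = (12 - (-2)·3.0000) / (3) = 6.0000
  v = (3 - (-3)·6.0000) / (7) = 3.0000
Iteration 3:
  u = (12 - (-2)·3.0000) / (3) = 6.0000
  v = (3 - (-3)·6.0000) / (7) = 3.0000
Iteration 4:
  u = (12 - (-2)·3.0000) / (3) = 6.0000
  v = (3 - (-3)·6.0000) / (7) = 3.0000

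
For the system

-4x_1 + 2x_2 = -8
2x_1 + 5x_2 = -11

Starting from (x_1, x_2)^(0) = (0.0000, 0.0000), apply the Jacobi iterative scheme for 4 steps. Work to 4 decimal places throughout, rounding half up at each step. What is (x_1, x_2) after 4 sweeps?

(0.7200, -2.4000)

Iteration 1:
  x_1 = (-8 - (2)·0.0000) / (-4) = 2.0000
  x_2 = (-11 - (2)·0.0000) / (5) = -2.2000
Iteration 2:
  x_1 = (-8 - (2)·-2.2000) / (-4) = 0.9000
  x_2 = (-11 - (2)·2.0000) / (5) = -3.0000
Iteration 3:
  x_1 = (-8 - (2)·-3.0000) / (-4) = 0.5000
  x_2 = (-11 - (2)·0.9000) / (5) = -2.5600
Iteration 4:
  x_1 = (-8 - (2)·-2.5600) / (-4) = 0.7200
  x_2 = (-11 - (2)·0.5000) / (5) = -2.4000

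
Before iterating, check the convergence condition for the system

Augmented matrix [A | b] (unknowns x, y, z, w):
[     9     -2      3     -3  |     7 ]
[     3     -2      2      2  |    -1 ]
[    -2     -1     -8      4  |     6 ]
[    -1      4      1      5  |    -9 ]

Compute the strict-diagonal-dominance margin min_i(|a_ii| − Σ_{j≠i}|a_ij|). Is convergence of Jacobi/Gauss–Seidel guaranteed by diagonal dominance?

-5

row 1: |9| − (2+3+3) = 1
row 2: |-2| − (3+2+2) = -5
row 3: |-8| − (2+1+4) = 1
row 4: |5| − (1+4+1) = -1
minimum over rows = -5 → not strictly diagonally dominant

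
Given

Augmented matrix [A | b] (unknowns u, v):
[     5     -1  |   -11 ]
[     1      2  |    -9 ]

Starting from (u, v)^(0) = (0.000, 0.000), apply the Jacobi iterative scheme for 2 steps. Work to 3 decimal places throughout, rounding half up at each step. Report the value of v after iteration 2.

-3.400

Iteration 1:
  u = (-11 - (-1)·0.000) / (5) = -2.200
  v = (-9 - (1)·0.000) / (2) = -4.500
Iteration 2:
  u = (-11 - (-1)·-4.500) / (5) = -3.100
  v = (-9 - (1)·-2.200) / (2) = -3.400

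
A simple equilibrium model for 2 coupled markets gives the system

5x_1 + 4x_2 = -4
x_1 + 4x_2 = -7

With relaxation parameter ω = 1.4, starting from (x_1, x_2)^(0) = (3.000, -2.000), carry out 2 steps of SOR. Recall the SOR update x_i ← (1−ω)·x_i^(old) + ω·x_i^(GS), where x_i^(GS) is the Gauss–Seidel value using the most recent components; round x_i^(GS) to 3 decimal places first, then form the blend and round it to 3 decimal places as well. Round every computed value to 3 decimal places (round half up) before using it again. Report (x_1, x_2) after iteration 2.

Iteration 1:
  x_1: GS value = (-4 - (4)·-2.000) / (5) = 0.800;  x_1 ← (1−ω)·3.000 + ω·0.800 = -0.080
  x_2: GS value = (-7 - (1)·-0.080) / (4) = -1.730;  x_2 ← (1−ω)·-2.000 + ω·-1.730 = -1.622
Iteration 2:
  x_1: GS value = (-4 - (4)·-1.622) / (5) = 0.498;  x_1 ← (1−ω)·-0.080 + ω·0.498 = 0.729
  x_2: GS value = (-7 - (1)·0.729) / (4) = -1.932;  x_2 ← (1−ω)·-1.622 + ω·-1.932 = -2.056

(0.729, -2.056)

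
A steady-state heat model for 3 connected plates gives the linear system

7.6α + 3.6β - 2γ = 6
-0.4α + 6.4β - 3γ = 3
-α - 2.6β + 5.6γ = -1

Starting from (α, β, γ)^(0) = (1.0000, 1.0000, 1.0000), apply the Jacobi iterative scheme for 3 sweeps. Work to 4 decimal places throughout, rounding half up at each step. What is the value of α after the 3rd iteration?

0.5496

Iteration 1:
  α = (6 - (3.6)·1.0000 - (-2)·1.0000) / (7.6) = 0.5789
  β = (3 - (-0.4)·1.0000 - (-3)·1.0000) / (6.4) = 1.0000
  γ = (-1 - (-1)·1.0000 - (-2.6)·1.0000) / (5.6) = 0.4643
Iteration 2:
  α = (6 - (3.6)·1.0000 - (-2)·0.4643) / (7.6) = 0.4380
  β = (3 - (-0.4)·0.5789 - (-3)·0.4643) / (6.4) = 0.7226
  γ = (-1 - (-1)·0.5789 - (-2.6)·1.0000) / (5.6) = 0.3891
Iteration 3:
  α = (6 - (3.6)·0.7226 - (-2)·0.3891) / (7.6) = 0.5496
  β = (3 - (-0.4)·0.4380 - (-3)·0.3891) / (6.4) = 0.6785
  γ = (-1 - (-1)·0.4380 - (-2.6)·0.7226) / (5.6) = 0.2351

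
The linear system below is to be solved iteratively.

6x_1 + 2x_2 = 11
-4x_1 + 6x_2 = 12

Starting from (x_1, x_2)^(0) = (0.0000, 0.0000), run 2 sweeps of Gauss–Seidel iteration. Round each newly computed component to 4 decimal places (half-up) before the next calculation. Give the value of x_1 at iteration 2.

Iteration 1:
  x_1 = (11 - (2)·0.0000) / (6) = 1.8333
  x_2 = (12 - (-4)·1.8333) / (6) = 3.2222
Iteration 2:
  x_1 = (11 - (2)·3.2222) / (6) = 0.7593
  x_2 = (12 - (-4)·0.7593) / (6) = 2.5062

0.7593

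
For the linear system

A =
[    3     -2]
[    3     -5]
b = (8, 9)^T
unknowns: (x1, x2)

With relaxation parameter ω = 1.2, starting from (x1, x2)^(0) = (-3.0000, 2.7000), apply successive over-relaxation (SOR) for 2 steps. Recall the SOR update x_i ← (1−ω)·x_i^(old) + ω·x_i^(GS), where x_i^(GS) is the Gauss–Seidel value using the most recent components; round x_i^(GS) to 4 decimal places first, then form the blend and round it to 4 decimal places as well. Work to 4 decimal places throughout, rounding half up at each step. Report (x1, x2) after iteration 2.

(3.2810, -0.1159)

Iteration 1:
  x1: GS value = (8 - (-2)·2.7000) / (3) = 4.4667;  x1 ← (1−ω)·-3.0000 + ω·4.4667 = 5.9600
  x2: GS value = (9 - (3)·5.9600) / (-5) = 1.7760;  x2 ← (1−ω)·2.7000 + ω·1.7760 = 1.5912
Iteration 2:
  x1: GS value = (8 - (-2)·1.5912) / (3) = 3.7275;  x1 ← (1−ω)·5.9600 + ω·3.7275 = 3.2810
  x2: GS value = (9 - (3)·3.2810) / (-5) = 0.1686;  x2 ← (1−ω)·1.5912 + ω·0.1686 = -0.1159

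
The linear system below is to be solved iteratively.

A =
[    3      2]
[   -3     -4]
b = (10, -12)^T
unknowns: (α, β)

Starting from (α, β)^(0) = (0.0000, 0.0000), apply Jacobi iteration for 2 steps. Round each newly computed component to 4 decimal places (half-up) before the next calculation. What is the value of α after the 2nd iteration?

1.3333

Iteration 1:
  α = (10 - (2)·0.0000) / (3) = 3.3333
  β = (-12 - (-3)·0.0000) / (-4) = 3.0000
Iteration 2:
  α = (10 - (2)·3.0000) / (3) = 1.3333
  β = (-12 - (-3)·3.3333) / (-4) = 0.5000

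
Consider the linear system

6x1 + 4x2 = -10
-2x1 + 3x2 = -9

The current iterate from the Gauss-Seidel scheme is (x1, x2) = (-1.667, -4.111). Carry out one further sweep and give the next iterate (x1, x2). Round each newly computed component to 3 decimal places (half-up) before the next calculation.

(1.074, -2.284)

One sweep:
  x1 = (-10 - (4)·-4.111) / (6) = 1.074
  x2 = (-9 - (-2)·1.074) / (3) = -2.284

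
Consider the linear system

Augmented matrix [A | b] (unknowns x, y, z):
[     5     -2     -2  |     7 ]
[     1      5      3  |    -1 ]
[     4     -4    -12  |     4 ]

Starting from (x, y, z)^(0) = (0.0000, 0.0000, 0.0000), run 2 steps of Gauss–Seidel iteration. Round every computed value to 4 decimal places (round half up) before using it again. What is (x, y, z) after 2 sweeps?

Iteration 1:
  x = (7 - (-2)·0.0000 - (-2)·0.0000) / (5) = 1.4000
  y = (-1 - (1)·1.4000 - (3)·0.0000) / (5) = -0.4800
  z = (4 - (4)·1.4000 - (-4)·-0.4800) / (-12) = 0.2933
Iteration 2:
  x = (7 - (-2)·-0.4800 - (-2)·0.2933) / (5) = 1.3253
  y = (-1 - (1)·1.3253 - (3)·0.2933) / (5) = -0.6410
  z = (4 - (4)·1.3253 - (-4)·-0.6410) / (-12) = 0.3221

(1.3253, -0.6410, 0.3221)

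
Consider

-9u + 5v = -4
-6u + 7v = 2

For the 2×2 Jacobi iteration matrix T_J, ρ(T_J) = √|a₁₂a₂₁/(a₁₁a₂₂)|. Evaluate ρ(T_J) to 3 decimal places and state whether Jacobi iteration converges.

0.690

a₁₂a₂₁/(a₁₁a₂₂) = (5)·(-6) / ((-9)·(7)) = 0.476190
ρ = √|0.476190| = √0.476190 = 0.690
ρ < 1, so Jacobi converges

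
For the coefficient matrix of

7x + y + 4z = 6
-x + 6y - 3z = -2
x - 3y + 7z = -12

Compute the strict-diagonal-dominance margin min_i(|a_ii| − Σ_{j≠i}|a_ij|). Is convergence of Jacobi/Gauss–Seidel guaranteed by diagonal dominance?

2

row 1: |7| − (1+4) = 2
row 2: |6| − (1+3) = 2
row 3: |7| − (1+3) = 3
minimum over rows = 2 → strictly diagonally dominant (convergence guaranteed)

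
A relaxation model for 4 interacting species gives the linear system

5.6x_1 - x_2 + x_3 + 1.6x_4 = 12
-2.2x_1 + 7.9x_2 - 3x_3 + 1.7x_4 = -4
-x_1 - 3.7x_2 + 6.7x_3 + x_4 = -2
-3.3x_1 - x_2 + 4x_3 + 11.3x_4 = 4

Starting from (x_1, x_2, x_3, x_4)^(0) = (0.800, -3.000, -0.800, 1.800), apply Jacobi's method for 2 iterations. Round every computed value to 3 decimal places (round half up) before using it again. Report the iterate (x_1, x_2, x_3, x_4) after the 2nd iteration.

(2.172, -1.091, -0.743, 1.373)

Iteration 1:
  x_1 = (12 - (-1)·-3.000 - (1)·-0.800 - (1.6)·1.800) / (5.6) = 1.236
  x_2 = (-4 - (-2.2)·0.800 - (-3)·-0.800 - (1.7)·1.800) / (7.9) = -0.975
  x_3 = (-2 - (-1)·0.800 - (-3.7)·-3.000 - (1)·1.800) / (6.7) = -2.104
  x_4 = (4 - (-3.3)·0.800 - (-1)·-3.000 - (4)·-0.800) / (11.3) = 0.605
Iteration 2:
  x_1 = (12 - (-1)·-0.975 - (1)·-2.104 - (1.6)·0.605) / (5.6) = 2.172
  x_2 = (-4 - (-2.2)·1.236 - (-3)·-2.104 - (1.7)·0.605) / (7.9) = -1.091
  x_3 = (-2 - (-1)·1.236 - (-3.7)·-0.975 - (1)·0.605) / (6.7) = -0.743
  x_4 = (4 - (-3.3)·1.236 - (-1)·-0.975 - (4)·-2.104) / (11.3) = 1.373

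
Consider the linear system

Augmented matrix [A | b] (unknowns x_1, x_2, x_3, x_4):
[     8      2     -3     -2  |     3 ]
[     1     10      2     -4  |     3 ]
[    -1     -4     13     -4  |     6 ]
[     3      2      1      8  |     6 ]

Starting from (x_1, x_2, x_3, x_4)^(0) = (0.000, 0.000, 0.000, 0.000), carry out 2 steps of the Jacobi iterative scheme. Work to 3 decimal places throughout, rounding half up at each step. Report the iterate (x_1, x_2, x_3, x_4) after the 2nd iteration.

(0.661, 0.470, 0.813, 0.477)

Iteration 1:
  x_1 = (3 - (2)·0.000 - (-3)·0.000 - (-2)·0.000) / (8) = 0.375
  x_2 = (3 - (1)·0.000 - (2)·0.000 - (-4)·0.000) / (10) = 0.300
  x_3 = (6 - (-1)·0.000 - (-4)·0.000 - (-4)·0.000) / (13) = 0.462
  x_4 = (6 - (3)·0.000 - (2)·0.000 - (1)·0.000) / (8) = 0.750
Iteration 2:
  x_1 = (3 - (2)·0.300 - (-3)·0.462 - (-2)·0.750) / (8) = 0.661
  x_2 = (3 - (1)·0.375 - (2)·0.462 - (-4)·0.750) / (10) = 0.470
  x_3 = (6 - (-1)·0.375 - (-4)·0.300 - (-4)·0.750) / (13) = 0.813
  x_4 = (6 - (3)·0.375 - (2)·0.300 - (1)·0.462) / (8) = 0.477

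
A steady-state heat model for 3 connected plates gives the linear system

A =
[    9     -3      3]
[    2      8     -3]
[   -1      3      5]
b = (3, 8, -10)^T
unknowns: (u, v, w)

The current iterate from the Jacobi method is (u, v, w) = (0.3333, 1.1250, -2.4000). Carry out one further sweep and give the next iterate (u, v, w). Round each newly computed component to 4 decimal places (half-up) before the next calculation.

One sweep:
  u = (3 - (-3)·1.1250 - (3)·-2.4000) / (9) = 1.5083
  v = (8 - (2)·0.3333 - (-3)·-2.4000) / (8) = 0.0167
  w = (-10 - (-1)·0.3333 - (3)·1.1250) / (5) = -2.6083

(1.5083, 0.0167, -2.6083)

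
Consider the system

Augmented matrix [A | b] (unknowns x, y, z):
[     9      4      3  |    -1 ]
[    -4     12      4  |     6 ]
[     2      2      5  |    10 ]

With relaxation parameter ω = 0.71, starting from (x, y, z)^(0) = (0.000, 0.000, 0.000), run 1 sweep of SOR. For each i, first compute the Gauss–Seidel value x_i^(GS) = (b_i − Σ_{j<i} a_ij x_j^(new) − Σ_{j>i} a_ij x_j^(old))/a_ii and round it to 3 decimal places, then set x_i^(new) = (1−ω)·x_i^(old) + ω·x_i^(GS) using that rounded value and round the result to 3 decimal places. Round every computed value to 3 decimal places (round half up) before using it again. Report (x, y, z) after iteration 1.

Iteration 1:
  x: GS value = (-1 - (4)·0.000 - (3)·0.000) / (9) = -0.111;  x ← (1−ω)·0.000 + ω·-0.111 = -0.079
  y: GS value = (6 - (-4)·-0.079 - (4)·0.000) / (12) = 0.474;  y ← (1−ω)·0.000 + ω·0.474 = 0.337
  z: GS value = (10 - (2)·-0.079 - (2)·0.337) / (5) = 1.897;  z ← (1−ω)·0.000 + ω·1.897 = 1.347

(-0.079, 0.337, 1.347)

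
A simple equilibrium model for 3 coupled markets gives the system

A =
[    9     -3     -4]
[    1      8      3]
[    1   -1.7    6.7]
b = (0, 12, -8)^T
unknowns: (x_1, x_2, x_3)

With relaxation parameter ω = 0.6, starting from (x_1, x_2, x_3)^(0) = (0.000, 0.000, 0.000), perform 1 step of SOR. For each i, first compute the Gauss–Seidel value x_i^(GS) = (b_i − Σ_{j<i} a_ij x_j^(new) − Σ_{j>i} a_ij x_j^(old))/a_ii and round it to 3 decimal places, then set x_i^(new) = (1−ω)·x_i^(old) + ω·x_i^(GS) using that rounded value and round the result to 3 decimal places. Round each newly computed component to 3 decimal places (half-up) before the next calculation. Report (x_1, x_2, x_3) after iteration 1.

(0.000, 0.900, -0.580)

Iteration 1:
  x_1: GS value = (0 - (-3)·0.000 - (-4)·0.000) / (9) = 0.000;  x_1 ← (1−ω)·0.000 + ω·0.000 = 0.000
  x_2: GS value = (12 - (1)·0.000 - (3)·0.000) / (8) = 1.500;  x_2 ← (1−ω)·0.000 + ω·1.500 = 0.900
  x_3: GS value = (-8 - (1)·0.000 - (-1.7)·0.900) / (6.7) = -0.966;  x_3 ← (1−ω)·0.000 + ω·-0.966 = -0.580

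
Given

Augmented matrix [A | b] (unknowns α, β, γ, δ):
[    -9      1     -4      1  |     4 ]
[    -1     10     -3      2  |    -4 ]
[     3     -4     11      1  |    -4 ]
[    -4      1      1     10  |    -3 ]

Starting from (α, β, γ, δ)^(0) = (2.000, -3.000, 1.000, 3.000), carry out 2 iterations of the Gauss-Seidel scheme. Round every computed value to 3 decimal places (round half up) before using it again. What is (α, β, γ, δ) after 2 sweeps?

(-0.286, -0.531, -0.432, -0.318)

Iteration 1:
  α = (4 - (1)·-3.000 - (-4)·1.000 - (1)·3.000) / (-9) = -0.889
  β = (-4 - (-1)·-0.889 - (-3)·1.000 - (2)·3.000) / (10) = -0.789
  γ = (-4 - (3)·-0.889 - (-4)·-0.789 - (1)·3.000) / (11) = -0.681
  δ = (-3 - (-4)·-0.889 - (1)·-0.789 - (1)·-0.681) / (10) = -0.509
Iteration 2:
  α = (4 - (1)·-0.789 - (-4)·-0.681 - (1)·-0.509) / (-9) = -0.286
  β = (-4 - (-1)·-0.286 - (-3)·-0.681 - (2)·-0.509) / (10) = -0.531
  γ = (-4 - (3)·-0.286 - (-4)·-0.531 - (1)·-0.509) / (11) = -0.432
  δ = (-3 - (-4)·-0.286 - (1)·-0.531 - (1)·-0.432) / (10) = -0.318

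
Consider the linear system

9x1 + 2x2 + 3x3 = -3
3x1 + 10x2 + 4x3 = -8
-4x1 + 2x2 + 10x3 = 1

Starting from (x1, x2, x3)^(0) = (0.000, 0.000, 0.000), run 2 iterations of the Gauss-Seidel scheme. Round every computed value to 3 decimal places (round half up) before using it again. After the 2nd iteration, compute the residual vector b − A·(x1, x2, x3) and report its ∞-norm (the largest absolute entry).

Iteration 1:
  x1 = (-3 - (2)·0.000 - (3)·0.000) / (9) = -0.333
  x2 = (-8 - (3)·-0.333 - (4)·0.000) / (10) = -0.700
  x3 = (1 - (-4)·-0.333 - (2)·-0.700) / (10) = 0.107
Iteration 2:
  x1 = (-3 - (2)·-0.700 - (3)·0.107) / (9) = -0.213
  x2 = (-8 - (3)·-0.213 - (4)·0.107) / (10) = -0.779
  x3 = (1 - (-4)·-0.213 - (2)·-0.779) / (10) = 0.171
Residual b − A·x = (-0.038, -0.255, -0.004); ∞-norm = 0.255

0.255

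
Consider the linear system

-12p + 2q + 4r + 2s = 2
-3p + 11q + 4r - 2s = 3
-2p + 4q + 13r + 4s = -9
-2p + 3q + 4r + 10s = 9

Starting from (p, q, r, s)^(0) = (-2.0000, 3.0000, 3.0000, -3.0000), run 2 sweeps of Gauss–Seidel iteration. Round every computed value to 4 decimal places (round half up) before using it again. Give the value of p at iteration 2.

Iteration 1:
  p = (2 - (2)·3.0000 - (4)·3.0000 - (2)·-3.0000) / (-12) = 0.8333
  q = (3 - (-3)·0.8333 - (4)·3.0000 - (-2)·-3.0000) / (11) = -1.1364
  r = (-9 - (-2)·0.8333 - (4)·-1.1364 - (4)·-3.0000) / (13) = 0.7086
  s = (9 - (-2)·0.8333 - (3)·-1.1364 - (4)·0.7086) / (10) = 1.1241
Iteration 2:
  p = (2 - (2)·-1.1364 - (4)·0.7086 - (2)·1.1241) / (-12) = 0.0675
  q = (3 - (-3)·0.0675 - (4)·0.7086 - (-2)·1.1241) / (11) = 0.2378
  r = (-9 - (-2)·0.0675 - (4)·0.2378 - (4)·1.1241) / (13) = -1.1010
  s = (9 - (-2)·0.0675 - (3)·0.2378 - (4)·-1.1010) / (10) = 1.2826

0.0675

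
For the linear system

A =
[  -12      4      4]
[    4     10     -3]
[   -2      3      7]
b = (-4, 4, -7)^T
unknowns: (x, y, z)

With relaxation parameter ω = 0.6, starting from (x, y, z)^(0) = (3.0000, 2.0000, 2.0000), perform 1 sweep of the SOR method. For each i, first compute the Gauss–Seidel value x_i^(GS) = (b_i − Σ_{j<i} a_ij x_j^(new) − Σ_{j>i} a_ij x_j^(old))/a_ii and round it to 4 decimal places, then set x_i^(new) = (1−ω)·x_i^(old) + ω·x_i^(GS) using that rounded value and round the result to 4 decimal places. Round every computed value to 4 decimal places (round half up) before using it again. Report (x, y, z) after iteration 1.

(2.2000, 0.8720, 0.3529)

Iteration 1:
  x: GS value = (-4 - (4)·2.0000 - (4)·2.0000) / (-12) = 1.6667;  x ← (1−ω)·3.0000 + ω·1.6667 = 2.2000
  y: GS value = (4 - (4)·2.2000 - (-3)·2.0000) / (10) = 0.1200;  y ← (1−ω)·2.0000 + ω·0.1200 = 0.8720
  z: GS value = (-7 - (-2)·2.2000 - (3)·0.8720) / (7) = -0.7451;  z ← (1−ω)·2.0000 + ω·-0.7451 = 0.3529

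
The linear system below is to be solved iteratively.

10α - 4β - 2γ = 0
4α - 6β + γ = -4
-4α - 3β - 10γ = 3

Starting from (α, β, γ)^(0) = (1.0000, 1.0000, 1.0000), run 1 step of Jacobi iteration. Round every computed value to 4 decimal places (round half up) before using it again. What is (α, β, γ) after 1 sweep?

(0.6000, 1.5000, -1.0000)

Iteration 1:
  α = (0 - (-4)·1.0000 - (-2)·1.0000) / (10) = 0.6000
  β = (-4 - (4)·1.0000 - (1)·1.0000) / (-6) = 1.5000
  γ = (3 - (-4)·1.0000 - (-3)·1.0000) / (-10) = -1.0000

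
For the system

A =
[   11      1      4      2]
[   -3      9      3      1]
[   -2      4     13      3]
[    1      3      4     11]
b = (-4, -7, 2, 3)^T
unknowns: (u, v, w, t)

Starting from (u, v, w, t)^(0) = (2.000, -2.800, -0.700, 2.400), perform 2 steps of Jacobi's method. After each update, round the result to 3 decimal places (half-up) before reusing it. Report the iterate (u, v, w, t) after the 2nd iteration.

Iteration 1:
  u = (-4 - (1)·-2.800 - (4)·-0.700 - (2)·2.400) / (11) = -0.291
  v = (-7 - (-3)·2.000 - (3)·-0.700 - (1)·2.400) / (9) = -0.144
  w = (2 - (-2)·2.000 - (4)·-2.800 - (3)·2.400) / (13) = 0.769
  t = (3 - (1)·2.000 - (3)·-2.800 - (4)·-0.700) / (11) = 1.109
Iteration 2:
  u = (-4 - (1)·-0.144 - (4)·0.769 - (2)·1.109) / (11) = -0.832
  v = (-7 - (-3)·-0.291 - (3)·0.769 - (1)·1.109) / (9) = -1.254
  w = (2 - (-2)·-0.291 - (4)·-0.144 - (3)·1.109) / (13) = -0.103
  t = (3 - (1)·-0.291 - (3)·-0.144 - (4)·0.769) / (11) = 0.059

(-0.832, -1.254, -0.103, 0.059)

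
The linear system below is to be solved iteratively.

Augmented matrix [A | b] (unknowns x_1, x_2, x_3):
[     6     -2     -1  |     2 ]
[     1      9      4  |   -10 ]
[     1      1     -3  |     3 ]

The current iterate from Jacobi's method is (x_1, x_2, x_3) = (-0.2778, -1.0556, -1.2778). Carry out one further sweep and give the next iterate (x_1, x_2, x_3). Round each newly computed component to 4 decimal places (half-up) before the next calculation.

(-0.2315, -0.5123, -1.4445)

One sweep:
  x_1 = (2 - (-2)·-1.0556 - (-1)·-1.2778) / (6) = -0.2315
  x_2 = (-10 - (1)·-0.2778 - (4)·-1.2778) / (9) = -0.5123
  x_3 = (3 - (1)·-0.2778 - (1)·-1.0556) / (-3) = -1.4445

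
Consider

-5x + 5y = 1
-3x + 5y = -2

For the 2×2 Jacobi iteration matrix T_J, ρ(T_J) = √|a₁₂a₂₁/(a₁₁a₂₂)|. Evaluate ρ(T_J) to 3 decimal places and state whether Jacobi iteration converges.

0.775

a₁₂a₂₁/(a₁₁a₂₂) = (5)·(-3) / ((-5)·(5)) = 0.600000
ρ = √|0.600000| = √0.600000 = 0.775
ρ < 1, so Jacobi converges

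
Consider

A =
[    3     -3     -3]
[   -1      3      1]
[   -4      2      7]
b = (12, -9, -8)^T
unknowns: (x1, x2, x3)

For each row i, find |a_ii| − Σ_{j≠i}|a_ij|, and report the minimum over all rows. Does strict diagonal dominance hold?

-3

row 1: |3| − (3+3) = -3
row 2: |3| − (1+1) = 1
row 3: |7| − (4+2) = 1
minimum over rows = -3 → not strictly diagonally dominant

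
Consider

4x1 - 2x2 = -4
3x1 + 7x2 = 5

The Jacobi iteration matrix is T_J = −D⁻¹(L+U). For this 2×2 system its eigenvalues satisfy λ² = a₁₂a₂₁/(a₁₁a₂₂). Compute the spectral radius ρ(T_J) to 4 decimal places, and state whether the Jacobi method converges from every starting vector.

a₁₂a₂₁/(a₁₁a₂₂) = (-2)·(3) / ((4)·(7)) = -0.214286
ρ = √|-0.214286| = √0.214286 = 0.4629
ρ < 1, so Jacobi converges

0.4629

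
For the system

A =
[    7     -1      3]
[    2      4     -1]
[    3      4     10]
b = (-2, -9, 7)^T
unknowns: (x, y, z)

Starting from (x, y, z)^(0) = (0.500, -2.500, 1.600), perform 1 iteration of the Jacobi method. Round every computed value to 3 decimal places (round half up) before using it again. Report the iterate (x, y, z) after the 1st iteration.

(-1.329, -2.100, 1.550)

Iteration 1:
  x = (-2 - (-1)·-2.500 - (3)·1.600) / (7) = -1.329
  y = (-9 - (2)·0.500 - (-1)·1.600) / (4) = -2.100
  z = (7 - (3)·0.500 - (4)·-2.500) / (10) = 1.550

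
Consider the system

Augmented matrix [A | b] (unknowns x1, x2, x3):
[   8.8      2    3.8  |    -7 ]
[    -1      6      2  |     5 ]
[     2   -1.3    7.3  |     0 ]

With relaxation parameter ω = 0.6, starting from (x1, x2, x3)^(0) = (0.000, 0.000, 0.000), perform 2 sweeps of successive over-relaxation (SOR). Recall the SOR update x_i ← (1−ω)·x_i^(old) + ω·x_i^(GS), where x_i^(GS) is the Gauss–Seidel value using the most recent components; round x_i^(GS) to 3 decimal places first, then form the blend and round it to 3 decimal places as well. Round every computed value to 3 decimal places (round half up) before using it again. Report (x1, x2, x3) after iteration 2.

Iteration 1:
  x1: GS value = (-7 - (2)·0.000 - (3.8)·0.000) / (8.8) = -0.795;  x1 ← (1−ω)·0.000 + ω·-0.795 = -0.477
  x2: GS value = (5 - (-1)·-0.477 - (2)·0.000) / (6) = 0.754;  x2 ← (1−ω)·0.000 + ω·0.754 = 0.452
  x3: GS value = (0 - (2)·-0.477 - (-1.3)·0.452) / (7.3) = 0.211;  x3 ← (1−ω)·0.000 + ω·0.211 = 0.127
Iteration 2:
  x1: GS value = (-7 - (2)·0.452 - (3.8)·0.127) / (8.8) = -0.953;  x1 ← (1−ω)·-0.477 + ω·-0.953 = -0.763
  x2: GS value = (5 - (-1)·-0.763 - (2)·0.127) / (6) = 0.664;  x2 ← (1−ω)·0.452 + ω·0.664 = 0.579
  x3: GS value = (0 - (2)·-0.763 - (-1.3)·0.579) / (7.3) = 0.312;  x3 ← (1−ω)·0.127 + ω·0.312 = 0.238

(-0.763, 0.579, 0.238)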